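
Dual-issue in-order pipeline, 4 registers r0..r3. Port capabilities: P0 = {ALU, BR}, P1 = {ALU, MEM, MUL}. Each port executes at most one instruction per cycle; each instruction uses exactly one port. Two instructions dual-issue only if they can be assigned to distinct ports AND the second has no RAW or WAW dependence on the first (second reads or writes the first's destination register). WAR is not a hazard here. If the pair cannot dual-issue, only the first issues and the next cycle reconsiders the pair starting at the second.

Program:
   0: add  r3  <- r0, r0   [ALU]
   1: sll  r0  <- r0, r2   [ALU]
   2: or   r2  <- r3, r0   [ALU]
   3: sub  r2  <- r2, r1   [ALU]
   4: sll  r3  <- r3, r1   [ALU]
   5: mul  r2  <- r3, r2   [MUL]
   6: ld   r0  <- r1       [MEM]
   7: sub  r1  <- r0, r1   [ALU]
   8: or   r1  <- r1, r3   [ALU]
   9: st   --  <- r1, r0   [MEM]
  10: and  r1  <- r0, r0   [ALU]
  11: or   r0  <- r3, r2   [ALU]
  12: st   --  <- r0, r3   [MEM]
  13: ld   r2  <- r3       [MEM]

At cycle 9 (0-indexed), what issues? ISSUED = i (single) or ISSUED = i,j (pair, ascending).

ISSUED = 12

t=0 i0&i1:add.ALU sll.ALU ; 2-wide
t=1 i2:or.ALU ; RAW+WAW r2
t=2 i3&i4:sub.ALU sll.ALU ; 2-wide
t=3 i5:mul.MUL ; no-port MUL/MEM
t=4 i6:ld.MEM ; RAW r0
t=5 i7:sub.ALU ; RAW+WAW r1
t=6 i8:or.ALU ; RAW r1
t=7 i9&i10:st.MEM and.ALU ; 2-wide
t=8 i11:or.ALU ; RAW r0
t=9 i12:st.MEM ; no-port MEM/MEM
t=10 i13:ld.MEM ; tail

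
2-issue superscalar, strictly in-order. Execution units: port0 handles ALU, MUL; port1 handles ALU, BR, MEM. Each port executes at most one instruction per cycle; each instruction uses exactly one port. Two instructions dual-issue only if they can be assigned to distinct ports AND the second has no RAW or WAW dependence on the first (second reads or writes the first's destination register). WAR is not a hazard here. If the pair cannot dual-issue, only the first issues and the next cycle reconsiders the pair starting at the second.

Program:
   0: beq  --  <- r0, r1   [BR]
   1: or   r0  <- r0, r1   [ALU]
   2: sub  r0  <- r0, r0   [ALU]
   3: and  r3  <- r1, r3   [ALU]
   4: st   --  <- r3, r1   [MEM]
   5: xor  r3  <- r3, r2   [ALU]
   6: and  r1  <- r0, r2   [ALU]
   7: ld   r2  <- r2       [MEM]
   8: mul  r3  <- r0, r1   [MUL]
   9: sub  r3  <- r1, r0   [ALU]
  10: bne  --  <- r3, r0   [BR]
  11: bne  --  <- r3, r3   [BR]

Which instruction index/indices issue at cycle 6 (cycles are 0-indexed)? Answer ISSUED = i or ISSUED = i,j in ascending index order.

#0 head=0: beq or i0,i1 pair
#1 head=2: sub and i2,i3 pair
#2 head=4: st xor i4,i5 pair
#3 head=6: and ld i6,i7 pair
#4 head=8: mul i8 WAW r3
#5 head=9: sub i9 RAW r3
#6 head=10: bne i10 no-port BR/BR
#7 head=11: bne i11 tail

ISSUED = 10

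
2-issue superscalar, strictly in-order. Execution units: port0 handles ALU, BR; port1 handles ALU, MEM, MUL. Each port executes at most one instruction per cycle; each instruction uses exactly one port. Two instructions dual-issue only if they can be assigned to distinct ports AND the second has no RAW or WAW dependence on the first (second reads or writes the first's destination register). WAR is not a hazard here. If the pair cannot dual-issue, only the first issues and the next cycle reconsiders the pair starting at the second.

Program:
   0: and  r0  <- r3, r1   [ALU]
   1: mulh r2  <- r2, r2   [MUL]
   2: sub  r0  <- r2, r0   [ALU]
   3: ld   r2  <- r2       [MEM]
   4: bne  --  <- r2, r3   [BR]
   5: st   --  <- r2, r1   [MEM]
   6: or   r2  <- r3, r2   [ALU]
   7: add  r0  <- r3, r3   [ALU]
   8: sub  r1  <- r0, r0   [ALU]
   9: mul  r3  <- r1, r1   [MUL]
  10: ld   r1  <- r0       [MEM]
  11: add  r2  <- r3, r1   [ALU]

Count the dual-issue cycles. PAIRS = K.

PAIRS = 4

t=0 i0+i1:and;mulh ; dual
t=1 i2+i3:sub;ld ; dual
t=2 i4+i5:bne;st ; dual
t=3 i6+i7:or;add ; dual
t=4 i8:sub ; RAW r1
t=5 i9:mul ; no-port MUL/MEM
t=6 i10:ld ; RAW r1
t=7 i11:add ; tail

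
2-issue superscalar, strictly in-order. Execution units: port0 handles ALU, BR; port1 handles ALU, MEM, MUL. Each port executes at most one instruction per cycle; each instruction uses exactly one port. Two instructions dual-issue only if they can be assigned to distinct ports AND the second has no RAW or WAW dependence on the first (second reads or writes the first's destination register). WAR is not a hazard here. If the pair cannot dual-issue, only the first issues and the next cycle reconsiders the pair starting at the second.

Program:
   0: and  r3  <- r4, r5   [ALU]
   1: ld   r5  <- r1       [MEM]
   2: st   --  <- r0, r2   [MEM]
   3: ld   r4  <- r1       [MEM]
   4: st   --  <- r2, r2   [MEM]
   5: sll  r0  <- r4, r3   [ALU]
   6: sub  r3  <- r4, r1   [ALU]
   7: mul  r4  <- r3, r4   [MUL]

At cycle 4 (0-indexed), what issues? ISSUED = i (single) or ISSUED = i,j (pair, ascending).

ISSUED = 6

[0] i0/i1  and/ld  -- dual
[1] i2  st  -- no-port MEM/MEM
[2] i3  ld  -- no-port MEM/MEM
[3] i4/i5  st/sll  -- dual
[4] i6  sub  -- RAW r3
[5] i7  mul  -- tail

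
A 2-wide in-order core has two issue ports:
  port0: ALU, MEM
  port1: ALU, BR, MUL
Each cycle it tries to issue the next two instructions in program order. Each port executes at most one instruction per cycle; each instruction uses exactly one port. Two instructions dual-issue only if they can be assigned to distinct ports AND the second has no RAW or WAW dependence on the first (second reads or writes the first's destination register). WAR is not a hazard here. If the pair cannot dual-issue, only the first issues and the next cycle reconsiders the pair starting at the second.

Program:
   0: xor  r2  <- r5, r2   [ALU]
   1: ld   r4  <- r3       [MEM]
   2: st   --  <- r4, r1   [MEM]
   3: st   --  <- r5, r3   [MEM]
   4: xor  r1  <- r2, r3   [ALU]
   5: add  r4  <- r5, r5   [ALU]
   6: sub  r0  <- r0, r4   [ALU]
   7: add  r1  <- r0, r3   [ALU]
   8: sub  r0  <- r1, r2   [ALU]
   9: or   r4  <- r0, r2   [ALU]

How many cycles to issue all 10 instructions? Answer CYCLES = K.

CYCLES = 8

0. xor ld @i0/i1  | 2-wide
1. st @i2  | no-port MEM/MEM
2. st xor @i3/i4  | 2-wide
3. add @i5  | RAW r4
4. sub @i6  | RAW r0
5. add @i7  | RAW r1
6. sub @i8  | RAW r0
7. or @i9  | tail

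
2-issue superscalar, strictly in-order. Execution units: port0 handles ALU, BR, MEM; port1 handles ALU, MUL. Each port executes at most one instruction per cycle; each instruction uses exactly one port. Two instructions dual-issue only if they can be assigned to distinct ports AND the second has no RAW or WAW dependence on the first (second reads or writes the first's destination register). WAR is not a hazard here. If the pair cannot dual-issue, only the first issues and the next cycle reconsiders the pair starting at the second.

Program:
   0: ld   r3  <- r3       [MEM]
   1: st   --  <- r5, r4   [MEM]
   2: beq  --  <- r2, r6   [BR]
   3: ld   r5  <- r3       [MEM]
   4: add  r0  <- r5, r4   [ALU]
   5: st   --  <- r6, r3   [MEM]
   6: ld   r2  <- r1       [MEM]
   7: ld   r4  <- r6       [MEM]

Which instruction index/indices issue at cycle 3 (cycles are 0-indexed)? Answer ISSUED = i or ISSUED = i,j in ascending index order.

[0] i0  ld  -- no-port MEM/MEM
[1] i1  st  -- no-port MEM/BR
[2] i2  beq  -- no-port BR/MEM
[3] i3  ld  -- RAW r5
[4] i4+i5  add;st  -- 2-wide
[5] i6  ld  -- no-port MEM/MEM
[6] i7  ld  -- tail

ISSUED = 3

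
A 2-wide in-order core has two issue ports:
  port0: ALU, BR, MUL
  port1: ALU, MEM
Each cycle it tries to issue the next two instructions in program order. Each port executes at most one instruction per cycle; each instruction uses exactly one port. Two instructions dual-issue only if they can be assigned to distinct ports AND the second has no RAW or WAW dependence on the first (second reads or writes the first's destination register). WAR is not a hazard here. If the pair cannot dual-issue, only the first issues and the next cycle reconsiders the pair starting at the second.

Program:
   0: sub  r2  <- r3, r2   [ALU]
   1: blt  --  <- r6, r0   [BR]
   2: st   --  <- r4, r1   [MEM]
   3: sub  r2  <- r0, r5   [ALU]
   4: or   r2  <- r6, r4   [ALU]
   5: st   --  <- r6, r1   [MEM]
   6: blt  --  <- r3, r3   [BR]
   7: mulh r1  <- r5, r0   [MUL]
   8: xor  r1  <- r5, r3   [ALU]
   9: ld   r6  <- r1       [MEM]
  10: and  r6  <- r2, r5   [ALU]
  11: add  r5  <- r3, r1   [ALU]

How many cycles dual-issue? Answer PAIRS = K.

PAIRS = 4

#0 head=0: sub.ALU/blt.BR i0+i1 pair
#1 head=2: st.MEM/sub.ALU i2+i3 pair
#2 head=4: or.ALU/st.MEM i4+i5 pair
#3 head=6: blt.BR i6 no-port BR/MUL
#4 head=7: mulh.MUL i7 WAW r1
#5 head=8: xor.ALU i8 RAW r1
#6 head=9: ld.MEM i9 WAW r6
#7 head=10: and.ALU/add.ALU i10+i11 pair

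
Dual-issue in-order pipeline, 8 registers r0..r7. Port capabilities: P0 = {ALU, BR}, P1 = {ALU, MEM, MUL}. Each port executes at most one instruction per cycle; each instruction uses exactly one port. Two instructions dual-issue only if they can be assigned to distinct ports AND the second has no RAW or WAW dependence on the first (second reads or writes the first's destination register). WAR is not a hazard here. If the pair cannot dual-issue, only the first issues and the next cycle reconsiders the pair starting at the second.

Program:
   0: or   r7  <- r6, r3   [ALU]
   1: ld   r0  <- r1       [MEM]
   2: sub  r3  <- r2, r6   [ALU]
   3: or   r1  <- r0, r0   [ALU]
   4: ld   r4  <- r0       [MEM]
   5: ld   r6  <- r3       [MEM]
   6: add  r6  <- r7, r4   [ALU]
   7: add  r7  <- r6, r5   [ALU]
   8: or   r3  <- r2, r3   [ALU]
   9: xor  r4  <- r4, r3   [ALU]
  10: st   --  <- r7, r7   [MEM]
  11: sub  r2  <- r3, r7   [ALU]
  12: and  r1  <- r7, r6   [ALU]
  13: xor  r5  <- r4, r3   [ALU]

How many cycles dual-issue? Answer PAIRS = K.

PAIRS = 5

[0] i0,i1  or.ALU/ld.MEM  -- pair
[1] i2,i3  sub.ALU/or.ALU  -- pair
[2] i4  ld.MEM  -- no-port MEM/MEM
[3] i5  ld.MEM  -- WAW r6
[4] i6  add.ALU  -- RAW r6
[5] i7,i8  add.ALU/or.ALU  -- pair
[6] i9,i10  xor.ALU/st.MEM  -- pair
[7] i11,i12  sub.ALU/and.ALU  -- pair
[8] i13  xor.ALU  -- tail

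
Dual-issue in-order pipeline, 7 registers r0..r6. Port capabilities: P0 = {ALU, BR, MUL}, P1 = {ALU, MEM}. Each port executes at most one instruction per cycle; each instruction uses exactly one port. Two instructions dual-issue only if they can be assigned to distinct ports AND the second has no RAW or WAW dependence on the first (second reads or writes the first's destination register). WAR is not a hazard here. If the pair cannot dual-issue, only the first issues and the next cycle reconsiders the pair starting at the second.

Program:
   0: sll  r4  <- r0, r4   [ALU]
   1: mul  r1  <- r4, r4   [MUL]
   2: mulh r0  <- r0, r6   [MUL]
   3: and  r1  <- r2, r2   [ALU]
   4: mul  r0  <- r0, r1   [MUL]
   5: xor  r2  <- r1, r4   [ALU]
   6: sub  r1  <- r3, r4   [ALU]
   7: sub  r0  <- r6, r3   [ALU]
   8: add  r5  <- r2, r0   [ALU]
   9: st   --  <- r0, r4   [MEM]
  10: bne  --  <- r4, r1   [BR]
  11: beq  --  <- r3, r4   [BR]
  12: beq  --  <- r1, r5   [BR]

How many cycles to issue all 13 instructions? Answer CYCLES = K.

CYCLES = 9

t=0 i0:sll.ALU ; RAW r4
t=1 i1:mul.MUL ; no-port MUL/MUL
t=2 i2+i3:mulh.MUL+and.ALU ; pair
t=3 i4+i5:mul.MUL+xor.ALU ; pair
t=4 i6+i7:sub.ALU+sub.ALU ; pair
t=5 i8+i9:add.ALU+st.MEM ; pair
t=6 i10:bne.BR ; no-port BR/BR
t=7 i11:beq.BR ; no-port BR/BR
t=8 i12:beq.BR ; tail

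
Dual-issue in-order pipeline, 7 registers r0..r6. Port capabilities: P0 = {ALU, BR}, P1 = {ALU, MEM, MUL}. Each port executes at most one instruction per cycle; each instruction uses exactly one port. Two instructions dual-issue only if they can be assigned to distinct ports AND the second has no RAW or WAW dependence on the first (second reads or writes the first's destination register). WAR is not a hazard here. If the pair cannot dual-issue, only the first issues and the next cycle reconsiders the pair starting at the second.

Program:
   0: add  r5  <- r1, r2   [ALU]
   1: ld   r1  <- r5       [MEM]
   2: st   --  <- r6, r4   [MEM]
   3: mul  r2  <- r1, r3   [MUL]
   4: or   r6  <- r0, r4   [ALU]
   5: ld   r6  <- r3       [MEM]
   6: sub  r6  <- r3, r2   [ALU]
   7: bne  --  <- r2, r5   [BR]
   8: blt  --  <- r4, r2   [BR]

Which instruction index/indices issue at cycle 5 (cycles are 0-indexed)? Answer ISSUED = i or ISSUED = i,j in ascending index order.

0. add @i0  | RAW r5
1. ld @i1  | no-port MEM/MEM
2. st @i2  | no-port MEM/MUL
3. mul+or @i3+i4  | 2-wide
4. ld @i5  | WAW r6
5. sub+bne @i6+i7  | 2-wide
6. blt @i8  | tail

ISSUED = 6,7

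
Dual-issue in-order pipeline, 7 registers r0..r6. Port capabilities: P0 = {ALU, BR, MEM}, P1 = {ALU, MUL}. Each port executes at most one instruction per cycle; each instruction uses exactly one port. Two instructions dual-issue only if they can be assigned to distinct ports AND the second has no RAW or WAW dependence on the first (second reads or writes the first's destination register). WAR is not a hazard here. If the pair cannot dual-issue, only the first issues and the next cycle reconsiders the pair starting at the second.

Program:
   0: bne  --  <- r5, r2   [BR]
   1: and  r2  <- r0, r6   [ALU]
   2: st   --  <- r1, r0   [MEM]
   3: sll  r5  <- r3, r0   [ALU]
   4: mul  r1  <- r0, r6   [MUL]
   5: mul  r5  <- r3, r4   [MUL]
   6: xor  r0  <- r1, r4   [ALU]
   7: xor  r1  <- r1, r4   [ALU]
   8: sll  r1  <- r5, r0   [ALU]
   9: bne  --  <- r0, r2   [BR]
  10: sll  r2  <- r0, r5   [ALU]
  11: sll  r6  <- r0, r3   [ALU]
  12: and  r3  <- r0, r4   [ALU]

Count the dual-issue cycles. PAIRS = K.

0. bne;and @i0&i1  | dual
1. st;sll @i2&i3  | dual
2. mul @i4  | no-port MUL/MUL
3. mul;xor @i5&i6  | dual
4. xor @i7  | WAW r1
5. sll;bne @i8&i9  | dual
6. sll;sll @i10&i11  | dual
7. and @i12  | tail

PAIRS = 5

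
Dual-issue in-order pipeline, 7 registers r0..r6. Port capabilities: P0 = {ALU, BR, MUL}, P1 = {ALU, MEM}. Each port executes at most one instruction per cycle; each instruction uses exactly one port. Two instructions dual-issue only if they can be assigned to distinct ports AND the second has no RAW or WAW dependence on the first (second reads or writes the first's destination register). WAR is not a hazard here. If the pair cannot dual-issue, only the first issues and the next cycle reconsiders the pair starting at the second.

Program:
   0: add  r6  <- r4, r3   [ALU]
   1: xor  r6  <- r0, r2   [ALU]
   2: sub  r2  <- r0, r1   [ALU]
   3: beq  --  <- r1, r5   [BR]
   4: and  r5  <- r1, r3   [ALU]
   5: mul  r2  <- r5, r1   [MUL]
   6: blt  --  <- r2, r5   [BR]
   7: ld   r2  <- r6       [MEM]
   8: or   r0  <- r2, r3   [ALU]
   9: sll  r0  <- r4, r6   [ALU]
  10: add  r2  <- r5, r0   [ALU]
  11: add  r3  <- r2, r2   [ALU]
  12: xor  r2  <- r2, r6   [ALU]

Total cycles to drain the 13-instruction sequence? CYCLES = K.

CYCLES = 9

#0 head=0: add.ALU i0 WAW r6
#1 head=1: xor.ALU/sub.ALU i1,i2 2-wide
#2 head=3: beq.BR/and.ALU i3,i4 2-wide
#3 head=5: mul.MUL i5 no-port MUL/BR
#4 head=6: blt.BR/ld.MEM i6,i7 2-wide
#5 head=8: or.ALU i8 WAW r0
#6 head=9: sll.ALU i9 RAW r0
#7 head=10: add.ALU i10 RAW r2
#8 head=11: add.ALU/xor.ALU i11,i12 2-wide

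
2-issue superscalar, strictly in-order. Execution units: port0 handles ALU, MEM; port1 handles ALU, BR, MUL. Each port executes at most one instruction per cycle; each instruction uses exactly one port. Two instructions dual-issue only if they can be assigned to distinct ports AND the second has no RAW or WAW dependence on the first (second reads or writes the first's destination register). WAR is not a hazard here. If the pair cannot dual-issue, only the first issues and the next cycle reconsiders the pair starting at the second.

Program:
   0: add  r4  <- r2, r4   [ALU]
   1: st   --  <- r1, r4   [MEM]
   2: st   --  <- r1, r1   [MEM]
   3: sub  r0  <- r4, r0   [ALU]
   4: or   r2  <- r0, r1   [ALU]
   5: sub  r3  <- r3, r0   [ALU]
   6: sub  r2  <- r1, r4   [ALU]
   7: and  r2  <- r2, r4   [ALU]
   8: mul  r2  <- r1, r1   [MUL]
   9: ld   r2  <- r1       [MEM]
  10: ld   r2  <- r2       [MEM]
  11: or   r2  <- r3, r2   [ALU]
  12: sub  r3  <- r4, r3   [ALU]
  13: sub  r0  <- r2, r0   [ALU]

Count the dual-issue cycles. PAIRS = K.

PAIRS = 3

[0] i0  add  -- RAW r4
[1] i1  st  -- no-port MEM/MEM
[2] i2,i3  st;sub  -- 2-wide
[3] i4,i5  or;sub  -- 2-wide
[4] i6  sub  -- RAW+WAW r2
[5] i7  and  -- WAW r2
[6] i8  mul  -- WAW r2
[7] i9  ld  -- no-port MEM/MEM
[8] i10  ld  -- RAW+WAW r2
[9] i11,i12  or;sub  -- 2-wide
[10] i13  sub  -- tail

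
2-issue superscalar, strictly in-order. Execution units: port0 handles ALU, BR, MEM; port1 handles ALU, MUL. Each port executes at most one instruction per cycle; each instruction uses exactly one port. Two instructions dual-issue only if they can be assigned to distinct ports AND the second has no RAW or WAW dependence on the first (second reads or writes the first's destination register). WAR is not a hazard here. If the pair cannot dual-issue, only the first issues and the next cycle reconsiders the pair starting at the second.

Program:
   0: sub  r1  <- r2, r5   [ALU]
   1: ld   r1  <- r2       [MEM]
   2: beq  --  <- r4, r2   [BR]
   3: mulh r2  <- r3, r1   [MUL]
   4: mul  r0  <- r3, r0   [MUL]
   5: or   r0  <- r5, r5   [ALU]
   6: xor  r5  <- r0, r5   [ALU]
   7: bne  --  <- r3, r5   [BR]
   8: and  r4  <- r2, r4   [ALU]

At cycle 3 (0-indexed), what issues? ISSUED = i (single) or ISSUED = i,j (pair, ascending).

[0] i0  sub.ALU  -- WAW r1
[1] i1  ld.MEM  -- no-port MEM/BR
[2] i2/i3  beq.BR;mulh.MUL  -- pair
[3] i4  mul.MUL  -- WAW r0
[4] i5  or.ALU  -- RAW r0
[5] i6  xor.ALU  -- RAW r5
[6] i7/i8  bne.BR;and.ALU  -- pair

ISSUED = 4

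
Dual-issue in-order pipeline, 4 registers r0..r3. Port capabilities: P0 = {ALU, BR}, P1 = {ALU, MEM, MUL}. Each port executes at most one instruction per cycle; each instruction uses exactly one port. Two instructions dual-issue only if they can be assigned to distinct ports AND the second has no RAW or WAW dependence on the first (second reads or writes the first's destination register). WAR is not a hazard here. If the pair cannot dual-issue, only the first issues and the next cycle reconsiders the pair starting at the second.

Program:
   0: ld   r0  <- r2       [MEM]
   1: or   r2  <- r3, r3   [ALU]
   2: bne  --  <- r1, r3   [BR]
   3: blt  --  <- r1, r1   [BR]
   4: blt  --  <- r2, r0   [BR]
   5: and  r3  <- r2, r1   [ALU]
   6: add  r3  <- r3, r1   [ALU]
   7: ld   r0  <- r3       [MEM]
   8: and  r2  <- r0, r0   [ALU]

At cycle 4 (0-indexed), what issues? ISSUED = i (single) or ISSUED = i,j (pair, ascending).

ISSUED = 6

c0: i0/i1 ld.MEM/or.ALU  dual
c1: i2 bne.BR  no-port BR/BR
c2: i3 blt.BR  no-port BR/BR
c3: i4/i5 blt.BR/and.ALU  dual
c4: i6 add.ALU  RAW r3
c5: i7 ld.MEM  RAW r0
c6: i8 and.ALU  tail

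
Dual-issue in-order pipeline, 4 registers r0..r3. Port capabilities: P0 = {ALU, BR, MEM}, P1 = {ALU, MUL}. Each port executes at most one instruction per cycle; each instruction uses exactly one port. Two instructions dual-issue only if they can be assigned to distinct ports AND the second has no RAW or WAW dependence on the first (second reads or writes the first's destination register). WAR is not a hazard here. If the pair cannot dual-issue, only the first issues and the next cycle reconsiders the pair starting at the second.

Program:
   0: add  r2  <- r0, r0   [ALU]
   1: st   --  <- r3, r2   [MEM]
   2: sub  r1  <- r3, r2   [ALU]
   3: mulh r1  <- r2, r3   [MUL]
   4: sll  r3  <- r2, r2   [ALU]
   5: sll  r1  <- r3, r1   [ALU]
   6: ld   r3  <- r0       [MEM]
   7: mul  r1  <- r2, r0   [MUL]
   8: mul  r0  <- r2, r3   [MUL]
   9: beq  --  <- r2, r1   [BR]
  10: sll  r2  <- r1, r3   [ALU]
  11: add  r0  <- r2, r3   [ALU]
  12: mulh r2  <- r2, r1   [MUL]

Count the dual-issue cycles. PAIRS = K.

0. add.ALU @i0  | RAW r2
1. st.MEM/sub.ALU @i1/i2  | pair
2. mulh.MUL/sll.ALU @i3/i4  | pair
3. sll.ALU/ld.MEM @i5/i6  | pair
4. mul.MUL @i7  | no-port MUL/MUL
5. mul.MUL/beq.BR @i8/i9  | pair
6. sll.ALU @i10  | RAW r2
7. add.ALU/mulh.MUL @i11/i12  | pair

PAIRS = 5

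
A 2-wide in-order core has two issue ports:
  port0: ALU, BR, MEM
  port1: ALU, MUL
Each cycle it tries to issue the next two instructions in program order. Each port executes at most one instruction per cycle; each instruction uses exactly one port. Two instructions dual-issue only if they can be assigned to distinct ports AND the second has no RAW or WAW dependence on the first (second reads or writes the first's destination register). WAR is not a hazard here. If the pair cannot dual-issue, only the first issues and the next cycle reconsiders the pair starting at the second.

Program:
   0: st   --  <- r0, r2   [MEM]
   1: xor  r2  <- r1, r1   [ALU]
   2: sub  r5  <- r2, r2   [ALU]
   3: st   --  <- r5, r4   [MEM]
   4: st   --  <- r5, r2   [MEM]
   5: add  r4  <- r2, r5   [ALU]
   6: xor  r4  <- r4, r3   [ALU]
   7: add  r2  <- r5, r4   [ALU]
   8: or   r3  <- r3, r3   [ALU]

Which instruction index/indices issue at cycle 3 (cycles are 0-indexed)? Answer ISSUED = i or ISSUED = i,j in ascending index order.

ISSUED = 4,5

0. st xor @i0,i1  | 2-wide
1. sub @i2  | RAW r5
2. st @i3  | no-port MEM/MEM
3. st add @i4,i5  | 2-wide
4. xor @i6  | RAW r4
5. add or @i7,i8  | 2-wide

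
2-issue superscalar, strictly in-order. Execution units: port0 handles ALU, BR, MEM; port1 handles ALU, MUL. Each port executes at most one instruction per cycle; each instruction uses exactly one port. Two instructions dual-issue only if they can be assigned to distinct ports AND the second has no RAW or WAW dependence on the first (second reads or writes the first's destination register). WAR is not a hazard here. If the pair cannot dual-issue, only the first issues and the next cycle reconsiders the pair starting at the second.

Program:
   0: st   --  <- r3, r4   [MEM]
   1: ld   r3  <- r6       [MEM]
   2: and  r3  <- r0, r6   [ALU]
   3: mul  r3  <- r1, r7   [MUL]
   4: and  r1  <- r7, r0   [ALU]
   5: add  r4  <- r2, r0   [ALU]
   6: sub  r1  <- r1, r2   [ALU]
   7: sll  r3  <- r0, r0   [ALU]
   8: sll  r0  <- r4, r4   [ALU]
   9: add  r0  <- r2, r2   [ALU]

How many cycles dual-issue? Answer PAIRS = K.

t=0 i0:st.MEM ; no-port MEM/MEM
t=1 i1:ld.MEM ; WAW r3
t=2 i2:and.ALU ; WAW r3
t=3 i3,i4:mul.MUL and.ALU ; dual
t=4 i5,i6:add.ALU sub.ALU ; dual
t=5 i7,i8:sll.ALU sll.ALU ; dual
t=6 i9:add.ALU ; tail

PAIRS = 3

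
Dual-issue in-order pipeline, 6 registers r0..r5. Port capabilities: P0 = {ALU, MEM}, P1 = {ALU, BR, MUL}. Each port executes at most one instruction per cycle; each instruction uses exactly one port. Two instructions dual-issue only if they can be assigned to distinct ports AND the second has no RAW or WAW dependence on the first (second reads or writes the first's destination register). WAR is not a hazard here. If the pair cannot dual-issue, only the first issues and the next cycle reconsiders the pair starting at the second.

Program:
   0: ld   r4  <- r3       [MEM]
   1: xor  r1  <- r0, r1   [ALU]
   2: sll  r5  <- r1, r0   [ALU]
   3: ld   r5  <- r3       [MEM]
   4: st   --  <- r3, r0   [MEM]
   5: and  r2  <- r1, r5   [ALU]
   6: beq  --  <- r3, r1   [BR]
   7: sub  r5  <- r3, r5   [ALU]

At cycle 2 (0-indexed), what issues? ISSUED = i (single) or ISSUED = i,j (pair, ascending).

0. ld+xor @i0/i1  | dual
1. sll @i2  | WAW r5
2. ld @i3  | no-port MEM/MEM
3. st+and @i4/i5  | dual
4. beq+sub @i6/i7  | dual

ISSUED = 3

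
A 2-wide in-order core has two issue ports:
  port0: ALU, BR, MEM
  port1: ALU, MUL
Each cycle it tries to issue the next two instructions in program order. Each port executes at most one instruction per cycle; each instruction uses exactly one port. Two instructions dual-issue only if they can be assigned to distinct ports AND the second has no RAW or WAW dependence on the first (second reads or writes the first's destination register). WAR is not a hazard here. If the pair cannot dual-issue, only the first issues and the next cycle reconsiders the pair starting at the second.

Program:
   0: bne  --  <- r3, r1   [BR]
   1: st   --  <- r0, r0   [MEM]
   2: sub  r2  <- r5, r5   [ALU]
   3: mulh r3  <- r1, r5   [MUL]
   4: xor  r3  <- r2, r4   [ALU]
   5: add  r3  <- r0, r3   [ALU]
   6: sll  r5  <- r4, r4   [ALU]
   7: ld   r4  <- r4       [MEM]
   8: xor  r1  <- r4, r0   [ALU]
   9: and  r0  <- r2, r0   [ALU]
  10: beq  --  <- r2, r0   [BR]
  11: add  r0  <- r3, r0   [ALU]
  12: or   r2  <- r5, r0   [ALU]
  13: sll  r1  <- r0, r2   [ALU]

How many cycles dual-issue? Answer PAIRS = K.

[0] i0  bne  -- no-port BR/MEM
[1] i1+i2  st;sub  -- pair
[2] i3  mulh  -- WAW r3
[3] i4  xor  -- RAW+WAW r3
[4] i5+i6  add;sll  -- pair
[5] i7  ld  -- RAW r4
[6] i8+i9  xor;and  -- pair
[7] i10+i11  beq;add  -- pair
[8] i12  or  -- RAW r2
[9] i13  sll  -- tail

PAIRS = 4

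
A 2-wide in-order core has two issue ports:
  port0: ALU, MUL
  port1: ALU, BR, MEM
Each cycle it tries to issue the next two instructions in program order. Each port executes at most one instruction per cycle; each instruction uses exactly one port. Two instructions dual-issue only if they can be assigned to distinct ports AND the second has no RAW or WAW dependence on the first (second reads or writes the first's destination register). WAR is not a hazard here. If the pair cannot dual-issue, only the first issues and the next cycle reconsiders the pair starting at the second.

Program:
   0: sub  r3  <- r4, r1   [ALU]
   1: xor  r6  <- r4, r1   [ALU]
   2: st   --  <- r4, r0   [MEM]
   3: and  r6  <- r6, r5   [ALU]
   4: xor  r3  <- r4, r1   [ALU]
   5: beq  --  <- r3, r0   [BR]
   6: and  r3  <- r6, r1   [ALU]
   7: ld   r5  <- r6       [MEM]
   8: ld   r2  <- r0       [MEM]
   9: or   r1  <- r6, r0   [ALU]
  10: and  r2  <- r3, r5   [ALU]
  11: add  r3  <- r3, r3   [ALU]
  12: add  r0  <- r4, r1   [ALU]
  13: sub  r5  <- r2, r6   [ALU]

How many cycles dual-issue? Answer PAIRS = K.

  cy0 -> i0&i1 (sub.ALU/xor.ALU) dual
  cy1 -> i2&i3 (st.MEM/and.ALU) dual
  cy2 -> i4 (xor.ALU) RAW r3
  cy3 -> i5&i6 (beq.BR/and.ALU) dual
  cy4 -> i7 (ld.MEM) no-port MEM/MEM
  cy5 -> i8&i9 (ld.MEM/or.ALU) dual
  cy6 -> i10&i11 (and.ALU/add.ALU) dual
  cy7 -> i12&i13 (add.ALU/sub.ALU) dual

PAIRS = 6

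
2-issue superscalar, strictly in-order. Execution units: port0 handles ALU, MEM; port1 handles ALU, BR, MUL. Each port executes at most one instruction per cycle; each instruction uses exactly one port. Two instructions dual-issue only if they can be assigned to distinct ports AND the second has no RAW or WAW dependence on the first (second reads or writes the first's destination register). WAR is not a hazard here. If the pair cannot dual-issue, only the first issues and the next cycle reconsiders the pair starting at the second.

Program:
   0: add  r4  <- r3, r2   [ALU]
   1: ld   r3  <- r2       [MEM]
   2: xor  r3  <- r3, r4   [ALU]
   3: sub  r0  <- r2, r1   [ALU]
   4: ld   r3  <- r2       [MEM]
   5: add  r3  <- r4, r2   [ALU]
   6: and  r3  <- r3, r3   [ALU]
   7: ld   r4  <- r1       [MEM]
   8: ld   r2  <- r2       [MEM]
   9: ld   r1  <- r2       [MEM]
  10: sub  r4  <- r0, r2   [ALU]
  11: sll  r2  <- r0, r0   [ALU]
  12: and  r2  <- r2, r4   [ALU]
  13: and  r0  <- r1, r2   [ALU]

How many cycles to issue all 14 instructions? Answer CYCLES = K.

CYCLES = 10

c0: i0&i1 add;ld  pair
c1: i2&i3 xor;sub  pair
c2: i4 ld  WAW r3
c3: i5 add  RAW+WAW r3
c4: i6&i7 and;ld  pair
c5: i8 ld  no-port MEM/MEM
c6: i9&i10 ld;sub  pair
c7: i11 sll  RAW+WAW r2
c8: i12 and  RAW r2
c9: i13 and  tail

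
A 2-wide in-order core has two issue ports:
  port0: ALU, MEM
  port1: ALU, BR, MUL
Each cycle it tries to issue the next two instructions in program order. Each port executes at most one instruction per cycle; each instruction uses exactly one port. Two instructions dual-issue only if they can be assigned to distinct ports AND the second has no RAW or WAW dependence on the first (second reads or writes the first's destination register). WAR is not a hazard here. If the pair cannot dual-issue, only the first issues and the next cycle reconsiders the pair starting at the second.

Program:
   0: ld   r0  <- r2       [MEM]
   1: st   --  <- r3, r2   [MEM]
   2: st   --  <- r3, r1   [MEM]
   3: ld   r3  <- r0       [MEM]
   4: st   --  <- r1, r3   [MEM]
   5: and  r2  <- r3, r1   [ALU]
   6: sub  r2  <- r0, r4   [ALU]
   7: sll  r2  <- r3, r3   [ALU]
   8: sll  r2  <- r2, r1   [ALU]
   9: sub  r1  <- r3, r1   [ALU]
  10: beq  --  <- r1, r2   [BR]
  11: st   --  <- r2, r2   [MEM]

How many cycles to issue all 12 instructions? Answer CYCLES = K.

t=0 i0:ld ; no-port MEM/MEM
t=1 i1:st ; no-port MEM/MEM
t=2 i2:st ; no-port MEM/MEM
t=3 i3:ld ; no-port MEM/MEM
t=4 i4&i5:st;and ; 2-wide
t=5 i6:sub ; WAW r2
t=6 i7:sll ; RAW+WAW r2
t=7 i8&i9:sll;sub ; 2-wide
t=8 i10&i11:beq;st ; 2-wide

CYCLES = 9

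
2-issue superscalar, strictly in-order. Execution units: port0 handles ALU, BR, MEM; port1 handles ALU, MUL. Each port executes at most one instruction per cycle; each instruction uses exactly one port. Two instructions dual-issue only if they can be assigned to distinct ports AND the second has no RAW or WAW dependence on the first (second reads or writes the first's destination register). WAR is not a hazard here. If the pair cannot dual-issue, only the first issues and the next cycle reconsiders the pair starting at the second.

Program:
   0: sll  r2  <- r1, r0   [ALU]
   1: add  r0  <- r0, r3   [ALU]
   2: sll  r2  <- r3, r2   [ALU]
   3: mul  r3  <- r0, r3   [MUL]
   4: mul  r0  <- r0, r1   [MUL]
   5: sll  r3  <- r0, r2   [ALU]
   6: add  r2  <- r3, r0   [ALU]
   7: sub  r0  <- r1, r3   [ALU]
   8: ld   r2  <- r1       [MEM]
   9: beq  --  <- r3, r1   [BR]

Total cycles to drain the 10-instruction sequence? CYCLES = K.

CYCLES = 7

c0: i0&i1 sll;add  pair
c1: i2&i3 sll;mul  pair
c2: i4 mul  RAW r0
c3: i5 sll  RAW r3
c4: i6&i7 add;sub  pair
c5: i8 ld  no-port MEM/BR
c6: i9 beq  tail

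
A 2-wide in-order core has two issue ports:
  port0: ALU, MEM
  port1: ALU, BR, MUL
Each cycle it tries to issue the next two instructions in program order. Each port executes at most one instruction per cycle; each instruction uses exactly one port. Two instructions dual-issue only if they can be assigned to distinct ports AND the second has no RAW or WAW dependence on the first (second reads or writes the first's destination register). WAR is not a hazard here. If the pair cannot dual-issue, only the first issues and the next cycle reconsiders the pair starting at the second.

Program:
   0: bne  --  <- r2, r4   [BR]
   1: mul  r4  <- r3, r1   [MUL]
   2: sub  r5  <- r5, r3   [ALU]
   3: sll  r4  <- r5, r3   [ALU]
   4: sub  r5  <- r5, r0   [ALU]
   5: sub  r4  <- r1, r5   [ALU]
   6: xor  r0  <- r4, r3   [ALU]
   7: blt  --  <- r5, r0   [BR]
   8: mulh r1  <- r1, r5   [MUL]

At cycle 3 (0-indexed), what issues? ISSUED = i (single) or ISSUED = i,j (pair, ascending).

c0: i0 bne  no-port BR/MUL
c1: i1,i2 mul;sub  dual
c2: i3,i4 sll;sub  dual
c3: i5 sub  RAW r4
c4: i6 xor  RAW r0
c5: i7 blt  no-port BR/MUL
c6: i8 mulh  tail

ISSUED = 5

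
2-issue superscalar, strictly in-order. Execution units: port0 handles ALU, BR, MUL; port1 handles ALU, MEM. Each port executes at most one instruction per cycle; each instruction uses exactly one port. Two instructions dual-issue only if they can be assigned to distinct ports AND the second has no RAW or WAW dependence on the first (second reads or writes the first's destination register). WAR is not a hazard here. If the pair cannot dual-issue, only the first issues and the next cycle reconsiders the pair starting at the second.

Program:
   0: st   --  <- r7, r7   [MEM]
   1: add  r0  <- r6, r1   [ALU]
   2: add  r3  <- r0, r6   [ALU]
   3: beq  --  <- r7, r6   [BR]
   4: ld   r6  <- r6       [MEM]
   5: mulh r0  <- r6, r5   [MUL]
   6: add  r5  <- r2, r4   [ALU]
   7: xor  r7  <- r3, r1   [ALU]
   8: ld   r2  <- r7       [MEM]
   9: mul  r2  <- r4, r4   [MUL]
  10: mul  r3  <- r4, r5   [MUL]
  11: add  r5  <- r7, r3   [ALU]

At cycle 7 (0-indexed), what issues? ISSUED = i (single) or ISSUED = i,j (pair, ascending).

ISSUED = 10

0. st add @i0+i1  | dual
1. add beq @i2+i3  | dual
2. ld @i4  | RAW r6
3. mulh add @i5+i6  | dual
4. xor @i7  | RAW r7
5. ld @i8  | WAW r2
6. mul @i9  | no-port MUL/MUL
7. mul @i10  | RAW r3
8. add @i11  | tail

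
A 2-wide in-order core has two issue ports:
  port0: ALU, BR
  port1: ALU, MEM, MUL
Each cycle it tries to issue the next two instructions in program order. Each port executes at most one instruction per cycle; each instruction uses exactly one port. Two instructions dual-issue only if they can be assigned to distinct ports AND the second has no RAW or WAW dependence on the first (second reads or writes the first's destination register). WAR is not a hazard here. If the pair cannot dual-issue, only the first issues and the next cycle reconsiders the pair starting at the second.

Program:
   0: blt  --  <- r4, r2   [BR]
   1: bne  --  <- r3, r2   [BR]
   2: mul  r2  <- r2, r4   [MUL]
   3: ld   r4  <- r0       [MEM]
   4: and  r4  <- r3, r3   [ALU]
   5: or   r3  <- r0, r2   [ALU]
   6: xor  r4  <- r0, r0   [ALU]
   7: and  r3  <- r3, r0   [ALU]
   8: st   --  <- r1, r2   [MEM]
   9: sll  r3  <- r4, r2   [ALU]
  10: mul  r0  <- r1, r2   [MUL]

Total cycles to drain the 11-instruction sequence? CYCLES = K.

CYCLES = 7

[0] i0  blt  -- no-port BR/BR
[1] i1/i2  bne;mul  -- dual
[2] i3  ld  -- WAW r4
[3] i4/i5  and;or  -- dual
[4] i6/i7  xor;and  -- dual
[5] i8/i9  st;sll  -- dual
[6] i10  mul  -- tail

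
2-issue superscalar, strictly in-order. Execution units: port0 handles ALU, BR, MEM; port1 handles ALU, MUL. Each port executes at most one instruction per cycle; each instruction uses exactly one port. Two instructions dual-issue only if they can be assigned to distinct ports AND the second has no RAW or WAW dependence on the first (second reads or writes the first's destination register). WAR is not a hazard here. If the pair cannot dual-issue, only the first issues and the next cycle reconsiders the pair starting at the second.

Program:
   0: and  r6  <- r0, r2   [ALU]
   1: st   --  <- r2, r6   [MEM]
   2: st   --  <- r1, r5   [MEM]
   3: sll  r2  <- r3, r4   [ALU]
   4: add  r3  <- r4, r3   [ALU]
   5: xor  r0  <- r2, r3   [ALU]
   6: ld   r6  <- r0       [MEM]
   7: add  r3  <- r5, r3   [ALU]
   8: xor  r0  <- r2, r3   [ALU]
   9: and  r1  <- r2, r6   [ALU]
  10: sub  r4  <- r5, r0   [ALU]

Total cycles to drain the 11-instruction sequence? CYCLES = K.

0. and.ALU @i0  | RAW r6
1. st.MEM @i1  | no-port MEM/MEM
2. st.MEM sll.ALU @i2,i3  | 2-wide
3. add.ALU @i4  | RAW r3
4. xor.ALU @i5  | RAW r0
5. ld.MEM add.ALU @i6,i7  | 2-wide
6. xor.ALU and.ALU @i8,i9  | 2-wide
7. sub.ALU @i10  | tail

CYCLES = 8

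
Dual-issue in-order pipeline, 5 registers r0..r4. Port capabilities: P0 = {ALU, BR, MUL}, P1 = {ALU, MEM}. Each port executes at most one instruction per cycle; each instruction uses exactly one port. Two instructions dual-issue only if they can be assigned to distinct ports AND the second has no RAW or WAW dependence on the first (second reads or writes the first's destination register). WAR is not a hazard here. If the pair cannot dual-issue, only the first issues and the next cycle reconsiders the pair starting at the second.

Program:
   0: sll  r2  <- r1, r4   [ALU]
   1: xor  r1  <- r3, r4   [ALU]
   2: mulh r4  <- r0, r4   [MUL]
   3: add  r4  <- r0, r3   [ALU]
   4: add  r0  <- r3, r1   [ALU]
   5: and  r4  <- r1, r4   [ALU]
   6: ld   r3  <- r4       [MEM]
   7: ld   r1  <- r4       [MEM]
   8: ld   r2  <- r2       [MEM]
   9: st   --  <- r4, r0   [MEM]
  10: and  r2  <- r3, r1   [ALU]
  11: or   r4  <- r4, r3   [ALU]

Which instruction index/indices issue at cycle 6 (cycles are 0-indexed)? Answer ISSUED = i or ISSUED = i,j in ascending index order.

t=0 i0,i1:sll.ALU xor.ALU ; dual
t=1 i2:mulh.MUL ; WAW r4
t=2 i3,i4:add.ALU add.ALU ; dual
t=3 i5:and.ALU ; RAW r4
t=4 i6:ld.MEM ; no-port MEM/MEM
t=5 i7:ld.MEM ; no-port MEM/MEM
t=6 i8:ld.MEM ; no-port MEM/MEM
t=7 i9,i10:st.MEM and.ALU ; dual
t=8 i11:or.ALU ; tail

ISSUED = 8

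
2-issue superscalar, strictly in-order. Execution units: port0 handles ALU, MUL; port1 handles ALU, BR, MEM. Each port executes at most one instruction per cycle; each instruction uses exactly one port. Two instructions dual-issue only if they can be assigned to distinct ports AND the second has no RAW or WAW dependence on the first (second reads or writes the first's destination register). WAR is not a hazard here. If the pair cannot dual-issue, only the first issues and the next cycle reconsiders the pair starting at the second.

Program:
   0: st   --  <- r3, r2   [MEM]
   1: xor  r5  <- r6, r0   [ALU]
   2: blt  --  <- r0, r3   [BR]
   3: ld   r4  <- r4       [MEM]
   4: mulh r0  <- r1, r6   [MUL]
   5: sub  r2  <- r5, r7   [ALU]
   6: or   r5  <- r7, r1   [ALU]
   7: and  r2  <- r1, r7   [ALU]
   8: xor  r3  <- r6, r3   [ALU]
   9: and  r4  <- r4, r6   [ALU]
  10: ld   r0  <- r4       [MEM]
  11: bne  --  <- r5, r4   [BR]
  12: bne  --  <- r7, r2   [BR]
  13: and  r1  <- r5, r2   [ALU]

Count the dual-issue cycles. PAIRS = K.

PAIRS = 5

  cy0 -> i0,i1 (st.MEM+xor.ALU) pair
  cy1 -> i2 (blt.BR) no-port BR/MEM
  cy2 -> i3,i4 (ld.MEM+mulh.MUL) pair
  cy3 -> i5,i6 (sub.ALU+or.ALU) pair
  cy4 -> i7,i8 (and.ALU+xor.ALU) pair
  cy5 -> i9 (and.ALU) RAW r4
  cy6 -> i10 (ld.MEM) no-port MEM/BR
  cy7 -> i11 (bne.BR) no-port BR/BR
  cy8 -> i12,i13 (bne.BR+and.ALU) pair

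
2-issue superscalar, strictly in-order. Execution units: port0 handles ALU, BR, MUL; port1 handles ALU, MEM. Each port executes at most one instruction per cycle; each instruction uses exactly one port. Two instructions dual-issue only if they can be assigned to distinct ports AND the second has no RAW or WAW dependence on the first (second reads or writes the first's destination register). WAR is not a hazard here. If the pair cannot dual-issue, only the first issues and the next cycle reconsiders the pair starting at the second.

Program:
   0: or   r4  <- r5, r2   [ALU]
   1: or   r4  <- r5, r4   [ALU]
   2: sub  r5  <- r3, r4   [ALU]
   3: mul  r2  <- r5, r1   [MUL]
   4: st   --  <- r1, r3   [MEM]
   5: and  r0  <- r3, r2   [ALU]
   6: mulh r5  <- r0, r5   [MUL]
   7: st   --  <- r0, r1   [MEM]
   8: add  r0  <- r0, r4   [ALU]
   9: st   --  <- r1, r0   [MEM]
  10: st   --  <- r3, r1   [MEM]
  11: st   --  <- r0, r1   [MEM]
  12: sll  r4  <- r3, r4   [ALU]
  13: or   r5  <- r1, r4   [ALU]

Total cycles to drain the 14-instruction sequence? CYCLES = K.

c0: i0 or  RAW+WAW r4
c1: i1 or  RAW r4
c2: i2 sub  RAW r5
c3: i3,i4 mul st  dual
c4: i5 and  RAW r0
c5: i6,i7 mulh st  dual
c6: i8 add  RAW r0
c7: i9 st  no-port MEM/MEM
c8: i10 st  no-port MEM/MEM
c9: i11,i12 st sll  dual
c10: i13 or  tail

CYCLES = 11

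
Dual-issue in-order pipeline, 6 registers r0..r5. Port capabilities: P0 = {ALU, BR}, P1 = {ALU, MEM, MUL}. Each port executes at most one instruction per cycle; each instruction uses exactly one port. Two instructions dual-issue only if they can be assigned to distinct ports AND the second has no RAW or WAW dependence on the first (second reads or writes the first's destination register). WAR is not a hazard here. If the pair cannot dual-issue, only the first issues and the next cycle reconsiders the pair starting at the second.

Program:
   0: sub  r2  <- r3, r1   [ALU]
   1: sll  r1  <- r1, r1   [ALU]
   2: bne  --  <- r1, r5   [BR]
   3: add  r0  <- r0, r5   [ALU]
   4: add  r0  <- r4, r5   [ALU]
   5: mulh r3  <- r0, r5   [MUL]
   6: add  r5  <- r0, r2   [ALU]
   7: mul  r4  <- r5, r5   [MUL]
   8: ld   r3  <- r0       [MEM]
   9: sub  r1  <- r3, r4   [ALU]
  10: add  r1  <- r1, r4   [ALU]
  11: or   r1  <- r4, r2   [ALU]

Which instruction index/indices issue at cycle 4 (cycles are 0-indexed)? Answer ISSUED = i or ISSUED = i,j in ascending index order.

0. sub.ALU;sll.ALU @i0,i1  | 2-wide
1. bne.BR;add.ALU @i2,i3  | 2-wide
2. add.ALU @i4  | RAW r0
3. mulh.MUL;add.ALU @i5,i6  | 2-wide
4. mul.MUL @i7  | no-port MUL/MEM
5. ld.MEM @i8  | RAW r3
6. sub.ALU @i9  | RAW+WAW r1
7. add.ALU @i10  | WAW r1
8. or.ALU @i11  | tail

ISSUED = 7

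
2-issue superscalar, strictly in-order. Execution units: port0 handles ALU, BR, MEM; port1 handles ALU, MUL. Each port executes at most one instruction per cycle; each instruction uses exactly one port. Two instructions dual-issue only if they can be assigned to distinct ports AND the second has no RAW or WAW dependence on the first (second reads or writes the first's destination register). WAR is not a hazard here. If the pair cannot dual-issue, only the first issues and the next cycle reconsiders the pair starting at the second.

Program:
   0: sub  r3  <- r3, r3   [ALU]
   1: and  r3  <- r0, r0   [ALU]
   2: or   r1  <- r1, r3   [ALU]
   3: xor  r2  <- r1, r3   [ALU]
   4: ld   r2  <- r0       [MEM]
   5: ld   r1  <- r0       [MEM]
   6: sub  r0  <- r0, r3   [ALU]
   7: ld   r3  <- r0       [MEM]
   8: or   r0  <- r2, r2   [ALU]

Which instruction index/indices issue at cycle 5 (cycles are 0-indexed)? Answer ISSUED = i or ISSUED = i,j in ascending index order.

  cy0 -> i0 (sub) WAW r3
  cy1 -> i1 (and) RAW r3
  cy2 -> i2 (or) RAW r1
  cy3 -> i3 (xor) WAW r2
  cy4 -> i4 (ld) no-port MEM/MEM
  cy5 -> i5,i6 (ld;sub) dual
  cy6 -> i7,i8 (ld;or) dual

ISSUED = 5,6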